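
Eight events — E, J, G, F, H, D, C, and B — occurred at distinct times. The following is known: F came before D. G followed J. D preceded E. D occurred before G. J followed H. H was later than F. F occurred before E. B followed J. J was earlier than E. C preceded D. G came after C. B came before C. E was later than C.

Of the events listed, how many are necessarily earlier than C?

4

Directly stated before C: B.
F reaches C via F → H → J → B → C.
H reaches C via H → J → B → C.
J reaches C via J → B → C.
No chain forces E (or any of the others) ahead of C.
That's B, F, H, and J — 4 in all.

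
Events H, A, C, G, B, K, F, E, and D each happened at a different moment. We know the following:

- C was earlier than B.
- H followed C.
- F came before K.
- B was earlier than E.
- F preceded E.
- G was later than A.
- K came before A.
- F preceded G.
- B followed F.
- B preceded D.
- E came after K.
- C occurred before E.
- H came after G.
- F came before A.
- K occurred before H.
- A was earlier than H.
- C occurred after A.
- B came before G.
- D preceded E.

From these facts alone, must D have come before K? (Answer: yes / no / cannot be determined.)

no

Tracing the constraints gives K → A → C → B → D, so K must come before D.
That means D cannot be before K.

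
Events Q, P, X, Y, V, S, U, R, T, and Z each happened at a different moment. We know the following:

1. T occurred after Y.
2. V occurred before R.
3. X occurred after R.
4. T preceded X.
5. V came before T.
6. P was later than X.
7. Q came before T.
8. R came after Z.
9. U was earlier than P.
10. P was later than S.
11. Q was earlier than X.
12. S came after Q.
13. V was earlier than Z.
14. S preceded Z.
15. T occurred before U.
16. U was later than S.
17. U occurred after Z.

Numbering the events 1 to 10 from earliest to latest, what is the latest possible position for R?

8

R must come before P and X — 2 events forced after it.
Everything else can be placed before R in some valid order, so R can sit as late as position 10 − 2 = 8.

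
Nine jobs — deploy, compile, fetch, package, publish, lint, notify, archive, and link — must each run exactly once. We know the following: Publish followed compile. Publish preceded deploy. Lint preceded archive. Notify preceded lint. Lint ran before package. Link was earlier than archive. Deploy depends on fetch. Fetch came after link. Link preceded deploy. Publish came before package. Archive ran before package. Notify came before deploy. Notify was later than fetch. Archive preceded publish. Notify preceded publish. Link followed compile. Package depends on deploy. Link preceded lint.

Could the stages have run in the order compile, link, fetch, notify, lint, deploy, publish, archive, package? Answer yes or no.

The constraints require publish before deploy, but in the proposed sequence deploy appears ahead of publish. That one violation is enough.

no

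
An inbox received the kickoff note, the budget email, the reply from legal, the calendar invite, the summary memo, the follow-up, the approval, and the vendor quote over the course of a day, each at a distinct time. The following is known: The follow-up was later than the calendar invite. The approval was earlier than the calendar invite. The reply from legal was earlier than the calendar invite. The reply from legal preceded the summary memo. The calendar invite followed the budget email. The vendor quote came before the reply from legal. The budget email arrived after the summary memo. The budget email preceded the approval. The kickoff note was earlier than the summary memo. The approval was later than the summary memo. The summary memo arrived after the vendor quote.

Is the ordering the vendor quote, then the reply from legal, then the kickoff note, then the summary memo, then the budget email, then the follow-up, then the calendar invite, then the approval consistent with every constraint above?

The constraints require the calendar invite before the follow-up, but in the proposed sequence the follow-up appears ahead of the calendar invite. That one violation is enough.

no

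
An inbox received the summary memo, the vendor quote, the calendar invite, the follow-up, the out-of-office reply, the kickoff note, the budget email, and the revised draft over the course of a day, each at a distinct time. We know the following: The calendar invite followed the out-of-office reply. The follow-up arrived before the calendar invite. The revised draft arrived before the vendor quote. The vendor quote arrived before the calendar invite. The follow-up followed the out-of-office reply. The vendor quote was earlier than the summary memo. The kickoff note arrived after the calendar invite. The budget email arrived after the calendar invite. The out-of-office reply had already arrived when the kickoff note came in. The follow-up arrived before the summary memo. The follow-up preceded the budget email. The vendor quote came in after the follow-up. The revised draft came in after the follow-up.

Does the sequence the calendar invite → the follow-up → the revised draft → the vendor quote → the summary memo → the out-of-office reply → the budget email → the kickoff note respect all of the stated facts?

no

The constraints require the out-of-office reply before the calendar invite, but in the proposed sequence the calendar invite appears ahead of the out-of-office reply. That one violation is enough.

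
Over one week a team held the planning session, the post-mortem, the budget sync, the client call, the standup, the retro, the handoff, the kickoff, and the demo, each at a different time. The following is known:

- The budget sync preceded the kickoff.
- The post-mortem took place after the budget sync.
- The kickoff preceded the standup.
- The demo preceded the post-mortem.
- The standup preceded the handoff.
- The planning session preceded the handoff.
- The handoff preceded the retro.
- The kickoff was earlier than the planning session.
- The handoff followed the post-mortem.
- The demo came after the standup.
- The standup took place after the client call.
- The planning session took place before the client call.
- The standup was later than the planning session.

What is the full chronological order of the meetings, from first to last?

the budget sync, the kickoff, the planning session, the client call, the standup, the demo, the post-mortem, the handoff, the retro

The constraints fix every adjacent pair, so only one ordering works:
the budget sync → the kickoff → the planning session → the client call → the standup → the demo → the post-mortem → the handoff → the retro.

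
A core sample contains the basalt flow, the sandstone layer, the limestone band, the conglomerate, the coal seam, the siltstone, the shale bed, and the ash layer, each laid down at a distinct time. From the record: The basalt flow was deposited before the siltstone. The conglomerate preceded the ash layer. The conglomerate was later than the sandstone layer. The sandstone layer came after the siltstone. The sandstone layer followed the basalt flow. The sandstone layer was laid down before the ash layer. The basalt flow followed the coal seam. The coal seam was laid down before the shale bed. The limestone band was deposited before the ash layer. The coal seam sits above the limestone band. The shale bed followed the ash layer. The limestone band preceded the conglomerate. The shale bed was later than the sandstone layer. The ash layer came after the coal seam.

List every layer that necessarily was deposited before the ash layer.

Directly stated before the ash layer: the coal seam, the conglomerate, the limestone band, and the sandstone layer.
The basalt flow reaches the ash layer via the basalt flow → the sandstone layer → the ash layer.
The siltstone reaches the ash layer via the siltstone → the sandstone layer → the ash layer.

the basalt flow, the coal seam, the conglomerate, the limestone band, the sandstone layer, the siltstone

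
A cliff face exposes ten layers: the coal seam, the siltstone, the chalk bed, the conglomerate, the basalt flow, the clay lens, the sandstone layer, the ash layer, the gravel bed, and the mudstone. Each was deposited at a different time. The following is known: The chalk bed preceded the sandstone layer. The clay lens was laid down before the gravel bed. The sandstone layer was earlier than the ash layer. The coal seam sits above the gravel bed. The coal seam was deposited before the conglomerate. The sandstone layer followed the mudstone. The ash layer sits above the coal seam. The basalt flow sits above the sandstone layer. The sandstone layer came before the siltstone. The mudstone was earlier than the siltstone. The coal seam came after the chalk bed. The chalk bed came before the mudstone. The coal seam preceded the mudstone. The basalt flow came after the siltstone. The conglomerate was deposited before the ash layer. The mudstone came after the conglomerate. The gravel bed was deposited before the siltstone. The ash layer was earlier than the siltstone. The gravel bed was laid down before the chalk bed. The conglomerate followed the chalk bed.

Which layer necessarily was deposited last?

Every other layer has a chain of constraints placing it before the basalt flow, so the basalt flow is last.

the basalt flow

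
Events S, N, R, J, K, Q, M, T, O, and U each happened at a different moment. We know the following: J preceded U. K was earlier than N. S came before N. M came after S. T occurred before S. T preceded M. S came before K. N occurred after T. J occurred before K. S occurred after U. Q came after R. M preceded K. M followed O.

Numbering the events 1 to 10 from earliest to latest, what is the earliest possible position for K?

J, M, O, S, T, and U must all come before K — 6 forced predecessors.
Nothing else is forced ahead of K, so its earliest slot is position 6 + 1 = 7.

7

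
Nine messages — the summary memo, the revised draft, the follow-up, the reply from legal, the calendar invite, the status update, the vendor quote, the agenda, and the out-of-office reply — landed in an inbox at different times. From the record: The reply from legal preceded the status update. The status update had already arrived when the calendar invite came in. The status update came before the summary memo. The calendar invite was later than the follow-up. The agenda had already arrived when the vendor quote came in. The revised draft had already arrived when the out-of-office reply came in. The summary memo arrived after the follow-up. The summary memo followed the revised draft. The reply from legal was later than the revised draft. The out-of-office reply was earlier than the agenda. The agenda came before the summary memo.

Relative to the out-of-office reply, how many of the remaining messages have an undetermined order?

Forced before the out-of-office reply: the revised draft; forced after the out-of-office reply: the agenda, the summary memo, and the vendor quote.
That leaves the calendar invite, the follow-up, the reply from legal, and the status update with no forced order relative to the out-of-office reply — 4.

4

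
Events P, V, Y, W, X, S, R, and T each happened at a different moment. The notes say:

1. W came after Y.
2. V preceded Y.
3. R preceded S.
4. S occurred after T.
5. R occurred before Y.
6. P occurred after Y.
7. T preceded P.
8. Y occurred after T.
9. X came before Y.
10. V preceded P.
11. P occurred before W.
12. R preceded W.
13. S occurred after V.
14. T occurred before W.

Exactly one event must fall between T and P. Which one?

Y

Tracing the constraints gives T → Y → P, so Y sits after T and before P.
No other event is forced both after T and before P.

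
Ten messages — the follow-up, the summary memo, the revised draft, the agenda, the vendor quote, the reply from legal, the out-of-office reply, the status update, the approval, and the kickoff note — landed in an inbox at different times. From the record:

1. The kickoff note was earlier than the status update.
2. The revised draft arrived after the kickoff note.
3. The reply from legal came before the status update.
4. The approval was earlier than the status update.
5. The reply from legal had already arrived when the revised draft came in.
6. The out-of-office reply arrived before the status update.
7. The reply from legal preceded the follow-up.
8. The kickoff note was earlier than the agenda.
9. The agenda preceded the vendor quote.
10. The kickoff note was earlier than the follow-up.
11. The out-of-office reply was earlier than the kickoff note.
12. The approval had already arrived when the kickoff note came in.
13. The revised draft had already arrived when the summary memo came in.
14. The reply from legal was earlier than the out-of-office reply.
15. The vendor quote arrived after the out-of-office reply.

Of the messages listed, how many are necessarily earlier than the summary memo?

Directly stated before the summary memo: the revised draft.
The approval reaches the summary memo via the approval → the kickoff note → the revised draft → the summary memo.
The kickoff note reaches the summary memo via the kickoff note → the revised draft → the summary memo.
The out-of-office reply reaches the summary memo via the out-of-office reply → the kickoff note → the revised draft → the summary memo.
Likewise the reply from legal reaches the summary memo by chaining the stated constraints.
No chain forces the agenda (or any of the others) ahead of the summary memo.
That's the approval, the kickoff note, the out-of-office reply, the reply from legal, and the revised draft — 5 in all.

5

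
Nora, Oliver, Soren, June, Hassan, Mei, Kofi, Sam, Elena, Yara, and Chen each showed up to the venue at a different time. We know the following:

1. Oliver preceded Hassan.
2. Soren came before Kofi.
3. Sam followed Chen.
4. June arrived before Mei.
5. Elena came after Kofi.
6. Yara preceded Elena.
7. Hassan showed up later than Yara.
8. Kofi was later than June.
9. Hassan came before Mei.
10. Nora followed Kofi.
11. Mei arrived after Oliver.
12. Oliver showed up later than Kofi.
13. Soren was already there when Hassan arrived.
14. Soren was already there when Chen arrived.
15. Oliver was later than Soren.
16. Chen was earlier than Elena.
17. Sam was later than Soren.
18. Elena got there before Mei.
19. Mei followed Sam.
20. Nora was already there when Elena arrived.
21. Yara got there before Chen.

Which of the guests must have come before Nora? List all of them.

June, Kofi, Soren

Directly stated before Nora: Kofi.
June reaches Nora via June → Kofi → Nora.
Soren reaches Nora via Soren → Kofi → Nora.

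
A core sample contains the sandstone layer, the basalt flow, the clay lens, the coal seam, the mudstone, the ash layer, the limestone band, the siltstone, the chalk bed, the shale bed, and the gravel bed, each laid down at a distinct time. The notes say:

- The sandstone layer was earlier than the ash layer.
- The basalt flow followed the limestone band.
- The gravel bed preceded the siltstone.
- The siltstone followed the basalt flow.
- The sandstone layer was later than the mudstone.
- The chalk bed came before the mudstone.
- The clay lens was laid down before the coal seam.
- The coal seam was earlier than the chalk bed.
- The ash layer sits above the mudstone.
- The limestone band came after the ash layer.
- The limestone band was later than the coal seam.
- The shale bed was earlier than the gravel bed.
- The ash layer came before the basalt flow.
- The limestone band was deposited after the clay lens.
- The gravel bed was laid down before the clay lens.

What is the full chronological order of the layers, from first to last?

The constraints fix every adjacent pair, so only one ordering works:
the shale bed → the gravel bed → the clay lens → the coal seam → the chalk bed → the mudstone → the sandstone layer → the ash layer → the limestone band → the basalt flow → the siltstone.

the shale bed, the gravel bed, the clay lens, the coal seam, the chalk bed, the mudstone, the sandstone layer, the ash layer, the limestone band, the basalt flow, the siltstone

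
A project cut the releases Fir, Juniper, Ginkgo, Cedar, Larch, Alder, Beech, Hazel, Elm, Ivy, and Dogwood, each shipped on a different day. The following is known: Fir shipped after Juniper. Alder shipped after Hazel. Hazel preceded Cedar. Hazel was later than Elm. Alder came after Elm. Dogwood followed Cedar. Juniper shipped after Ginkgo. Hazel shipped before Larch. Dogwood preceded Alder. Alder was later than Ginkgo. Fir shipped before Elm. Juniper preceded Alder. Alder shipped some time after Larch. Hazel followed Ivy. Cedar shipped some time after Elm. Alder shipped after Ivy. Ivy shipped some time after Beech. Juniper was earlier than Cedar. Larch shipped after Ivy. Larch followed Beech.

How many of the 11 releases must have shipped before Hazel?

Directly stated before Hazel: Elm and Ivy.
Beech reaches Hazel via Beech → Ivy → Hazel.
Fir reaches Hazel via Fir → Elm → Hazel.
Ginkgo reaches Hazel via Ginkgo → Juniper → Fir → Elm → Hazel.
Likewise Juniper reaches Hazel by chaining the stated constraints.
That's Beech, Elm, Fir, Ginkgo, Ivy, and Juniper — 6 in all.

6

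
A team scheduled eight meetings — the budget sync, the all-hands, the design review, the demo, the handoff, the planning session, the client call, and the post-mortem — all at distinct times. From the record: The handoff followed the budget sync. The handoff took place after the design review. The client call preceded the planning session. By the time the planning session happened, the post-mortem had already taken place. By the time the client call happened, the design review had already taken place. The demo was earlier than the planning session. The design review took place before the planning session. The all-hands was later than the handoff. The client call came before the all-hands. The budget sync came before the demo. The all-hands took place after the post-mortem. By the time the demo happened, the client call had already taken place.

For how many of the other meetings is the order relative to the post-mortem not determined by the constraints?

Forced after the post-mortem: the all-hands and the planning session.
That leaves the budget sync, the client call, the demo, the design review, and the handoff with no forced order relative to the post-mortem — 5.

5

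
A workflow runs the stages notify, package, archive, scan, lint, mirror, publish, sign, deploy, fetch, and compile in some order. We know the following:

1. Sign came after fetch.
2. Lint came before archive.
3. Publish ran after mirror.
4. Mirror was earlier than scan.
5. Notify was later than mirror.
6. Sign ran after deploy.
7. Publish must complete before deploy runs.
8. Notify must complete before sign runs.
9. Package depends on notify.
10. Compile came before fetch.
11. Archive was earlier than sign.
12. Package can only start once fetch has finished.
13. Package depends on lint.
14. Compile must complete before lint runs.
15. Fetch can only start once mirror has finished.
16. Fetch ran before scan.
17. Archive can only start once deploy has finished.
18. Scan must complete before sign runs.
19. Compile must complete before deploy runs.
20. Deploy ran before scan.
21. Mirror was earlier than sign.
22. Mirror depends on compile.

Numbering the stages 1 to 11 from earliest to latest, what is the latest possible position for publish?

7

Publish must come before archive, deploy, scan, and sign — 4 stages forced after it.
Everything else can be placed before publish in some valid order, so publish can sit as late as position 11 − 4 = 7.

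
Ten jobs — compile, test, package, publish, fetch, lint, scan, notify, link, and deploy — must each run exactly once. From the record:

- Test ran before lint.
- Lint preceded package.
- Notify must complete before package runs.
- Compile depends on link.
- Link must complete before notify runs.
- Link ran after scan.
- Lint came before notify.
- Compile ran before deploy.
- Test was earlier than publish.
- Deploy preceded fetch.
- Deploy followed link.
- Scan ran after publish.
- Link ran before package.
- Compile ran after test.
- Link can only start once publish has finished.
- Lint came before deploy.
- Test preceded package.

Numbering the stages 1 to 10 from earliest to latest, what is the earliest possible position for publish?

Test must come before publish — 1 forced predecessor.
Nothing else is forced ahead of publish, so its earliest slot is position 1 + 1 = 2.

2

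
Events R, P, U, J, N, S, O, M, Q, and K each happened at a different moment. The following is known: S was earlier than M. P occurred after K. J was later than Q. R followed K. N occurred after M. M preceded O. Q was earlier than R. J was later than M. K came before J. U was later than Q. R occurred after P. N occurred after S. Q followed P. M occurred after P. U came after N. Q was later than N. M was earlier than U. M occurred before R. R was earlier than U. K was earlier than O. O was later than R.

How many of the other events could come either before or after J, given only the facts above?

3

Forced before J: K, M, N, P, Q, and S.
That leaves O, R, and U with no forced order relative to J — 3.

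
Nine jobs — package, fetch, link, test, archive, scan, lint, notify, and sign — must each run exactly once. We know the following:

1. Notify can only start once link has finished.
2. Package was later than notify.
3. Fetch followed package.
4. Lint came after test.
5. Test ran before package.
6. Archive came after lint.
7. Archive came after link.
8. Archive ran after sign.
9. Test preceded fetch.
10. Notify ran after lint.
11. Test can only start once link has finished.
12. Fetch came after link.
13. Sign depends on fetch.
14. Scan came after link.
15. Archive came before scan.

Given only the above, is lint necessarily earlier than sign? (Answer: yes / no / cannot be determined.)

Chain the constraints: lint → notify → package → fetch → sign. Each link is directly stated, so lint comes before sign.

yes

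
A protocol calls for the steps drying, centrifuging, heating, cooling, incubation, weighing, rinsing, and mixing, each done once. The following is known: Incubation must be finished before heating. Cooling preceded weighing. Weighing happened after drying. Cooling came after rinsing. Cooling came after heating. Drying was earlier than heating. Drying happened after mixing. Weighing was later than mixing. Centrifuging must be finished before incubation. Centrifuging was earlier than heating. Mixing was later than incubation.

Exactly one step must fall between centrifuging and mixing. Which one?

incubation

Tracing the constraints gives centrifuging → incubation → mixing, so incubation sits after centrifuging and before mixing.
No other step is forced both after centrifuging and before mixing.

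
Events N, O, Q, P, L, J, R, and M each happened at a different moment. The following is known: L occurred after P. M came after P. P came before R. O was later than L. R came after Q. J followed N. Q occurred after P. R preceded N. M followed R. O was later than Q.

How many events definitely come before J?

Directly stated before J: N.
P reaches J via P → R → N → J.
Q reaches J via Q → R → N → J.
R reaches J via R → N → J.
That's N, P, Q, and R — 4 in all.

4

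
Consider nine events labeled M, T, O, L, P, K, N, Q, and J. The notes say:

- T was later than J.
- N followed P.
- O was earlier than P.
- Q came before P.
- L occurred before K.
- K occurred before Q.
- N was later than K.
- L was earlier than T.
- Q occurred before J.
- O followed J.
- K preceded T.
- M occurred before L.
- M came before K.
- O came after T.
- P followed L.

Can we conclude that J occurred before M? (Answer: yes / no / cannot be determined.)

Tracing the constraints gives M → K → Q → J, so M must come before J.
That means J cannot be before M.

no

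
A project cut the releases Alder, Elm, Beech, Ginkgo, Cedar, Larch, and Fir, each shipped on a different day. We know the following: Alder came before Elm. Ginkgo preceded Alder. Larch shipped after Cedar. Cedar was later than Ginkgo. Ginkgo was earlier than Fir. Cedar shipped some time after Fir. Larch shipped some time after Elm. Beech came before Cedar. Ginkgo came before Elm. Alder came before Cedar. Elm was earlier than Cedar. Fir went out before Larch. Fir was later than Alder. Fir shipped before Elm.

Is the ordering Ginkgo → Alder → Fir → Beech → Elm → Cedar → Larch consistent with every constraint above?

Check each stated constraint against the proposed order — e.g. Alder is ahead of Cedar; Ginkgo is ahead of Cedar. Every pair is in the required order; nothing is violated.

yes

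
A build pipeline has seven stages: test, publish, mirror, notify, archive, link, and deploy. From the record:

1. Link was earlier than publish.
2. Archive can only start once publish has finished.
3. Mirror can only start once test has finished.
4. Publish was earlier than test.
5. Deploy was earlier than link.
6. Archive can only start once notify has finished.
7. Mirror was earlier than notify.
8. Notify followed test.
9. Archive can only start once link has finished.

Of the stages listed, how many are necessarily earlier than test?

Directly stated before test: publish.
Deploy reaches test via deploy → link → publish → test.
Link reaches test via link → publish → test.
That's deploy, link, and publish — 3 in all.

3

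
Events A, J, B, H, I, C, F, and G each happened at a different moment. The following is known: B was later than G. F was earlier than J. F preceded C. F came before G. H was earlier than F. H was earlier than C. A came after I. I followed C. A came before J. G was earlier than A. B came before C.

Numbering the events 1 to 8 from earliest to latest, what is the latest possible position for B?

B must come before A, C, I, and J — 4 events forced after it.
Everything else can be placed before B in some valid order, so B can sit as late as position 8 − 4 = 4.

4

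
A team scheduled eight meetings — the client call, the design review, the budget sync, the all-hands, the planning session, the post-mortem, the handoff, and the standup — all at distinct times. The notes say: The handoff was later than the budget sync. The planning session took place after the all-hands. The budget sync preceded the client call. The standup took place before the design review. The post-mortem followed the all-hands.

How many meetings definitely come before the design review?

Directly stated before the design review: the standup.
That's the standup — 1 in all.

1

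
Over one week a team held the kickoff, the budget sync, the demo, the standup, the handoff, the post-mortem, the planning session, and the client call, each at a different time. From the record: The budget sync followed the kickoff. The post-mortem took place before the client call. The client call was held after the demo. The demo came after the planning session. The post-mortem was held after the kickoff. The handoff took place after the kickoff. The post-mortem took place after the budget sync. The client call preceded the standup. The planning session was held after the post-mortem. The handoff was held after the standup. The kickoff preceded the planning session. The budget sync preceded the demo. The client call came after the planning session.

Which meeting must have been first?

the kickoff

The kickoff has a chain of constraints placing it before every other meeting, so the kickoff must be first.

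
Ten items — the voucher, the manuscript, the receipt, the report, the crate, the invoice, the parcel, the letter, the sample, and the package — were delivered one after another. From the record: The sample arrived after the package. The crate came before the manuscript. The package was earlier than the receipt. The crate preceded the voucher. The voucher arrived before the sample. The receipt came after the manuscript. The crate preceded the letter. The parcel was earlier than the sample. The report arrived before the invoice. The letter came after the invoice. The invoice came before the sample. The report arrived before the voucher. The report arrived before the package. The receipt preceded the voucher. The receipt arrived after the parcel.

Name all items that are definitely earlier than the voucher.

Directly stated before the voucher: the crate, the receipt, and the report.
The manuscript reaches the voucher via the manuscript → the receipt → the voucher.
The package reaches the voucher via the package → the receipt → the voucher.
The parcel reaches the voucher via the parcel → the receipt → the voucher.

the crate, the manuscript, the package, the parcel, the receipt, the report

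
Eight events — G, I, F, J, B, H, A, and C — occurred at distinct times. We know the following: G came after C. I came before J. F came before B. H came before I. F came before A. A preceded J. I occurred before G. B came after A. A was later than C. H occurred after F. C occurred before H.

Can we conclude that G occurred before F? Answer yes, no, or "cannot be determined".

Tracing the constraints gives F → H → I → G, so F must come before G.
That means G cannot be before F.

no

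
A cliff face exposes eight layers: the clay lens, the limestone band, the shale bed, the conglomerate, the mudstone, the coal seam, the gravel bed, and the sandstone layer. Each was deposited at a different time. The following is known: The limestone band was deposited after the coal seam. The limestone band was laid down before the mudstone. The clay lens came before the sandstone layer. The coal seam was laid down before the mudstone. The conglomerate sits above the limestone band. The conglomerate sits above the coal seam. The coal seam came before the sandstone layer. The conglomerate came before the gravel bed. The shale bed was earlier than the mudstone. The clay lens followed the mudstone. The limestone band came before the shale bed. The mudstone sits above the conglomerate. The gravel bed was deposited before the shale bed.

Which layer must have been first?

the coal seam

The coal seam has a chain of constraints placing it before every other layer, so the coal seam must be first.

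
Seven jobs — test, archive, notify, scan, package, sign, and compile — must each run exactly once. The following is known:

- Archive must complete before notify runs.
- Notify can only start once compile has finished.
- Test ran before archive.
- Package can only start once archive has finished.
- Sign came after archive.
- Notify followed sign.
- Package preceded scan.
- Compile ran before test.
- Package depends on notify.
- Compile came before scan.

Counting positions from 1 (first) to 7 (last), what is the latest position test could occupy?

Test must come before archive, notify, package, scan, and sign — 5 stages forced after it.
Everything else can be placed before test in some valid order, so test can sit as late as position 7 − 5 = 2.

2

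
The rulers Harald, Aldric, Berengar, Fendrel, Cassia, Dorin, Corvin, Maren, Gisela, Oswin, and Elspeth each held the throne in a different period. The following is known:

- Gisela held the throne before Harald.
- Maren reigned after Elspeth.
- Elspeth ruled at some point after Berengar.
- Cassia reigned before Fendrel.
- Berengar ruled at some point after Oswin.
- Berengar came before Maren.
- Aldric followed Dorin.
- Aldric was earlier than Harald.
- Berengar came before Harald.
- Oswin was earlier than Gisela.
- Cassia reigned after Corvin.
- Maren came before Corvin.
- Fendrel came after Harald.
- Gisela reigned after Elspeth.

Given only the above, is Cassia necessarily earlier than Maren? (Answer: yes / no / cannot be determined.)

Tracing the constraints gives Maren → Corvin → Cassia, so Maren must come before Cassia.
That means Cassia cannot be before Maren.

no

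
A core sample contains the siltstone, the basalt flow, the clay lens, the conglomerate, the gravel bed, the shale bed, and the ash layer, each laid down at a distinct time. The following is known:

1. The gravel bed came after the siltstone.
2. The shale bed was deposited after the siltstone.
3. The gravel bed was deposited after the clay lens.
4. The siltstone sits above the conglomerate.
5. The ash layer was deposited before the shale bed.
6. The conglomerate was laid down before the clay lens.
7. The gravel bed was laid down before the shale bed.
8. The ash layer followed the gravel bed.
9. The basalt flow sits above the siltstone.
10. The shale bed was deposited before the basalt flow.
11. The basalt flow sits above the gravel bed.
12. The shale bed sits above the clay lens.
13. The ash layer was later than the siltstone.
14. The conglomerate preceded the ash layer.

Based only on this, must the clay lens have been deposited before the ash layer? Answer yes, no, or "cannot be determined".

yes

Chain the constraints: the clay lens → the gravel bed → the ash layer. Each link is directly stated, so the clay lens comes before the ash layer.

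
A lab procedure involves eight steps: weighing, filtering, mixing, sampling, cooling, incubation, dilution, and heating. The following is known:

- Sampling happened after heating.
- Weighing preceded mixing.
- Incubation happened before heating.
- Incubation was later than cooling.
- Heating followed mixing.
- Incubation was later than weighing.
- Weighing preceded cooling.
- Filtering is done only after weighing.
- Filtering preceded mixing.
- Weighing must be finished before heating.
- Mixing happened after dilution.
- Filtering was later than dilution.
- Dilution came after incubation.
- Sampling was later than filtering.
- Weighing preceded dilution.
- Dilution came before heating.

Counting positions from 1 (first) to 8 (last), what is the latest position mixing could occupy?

6

Mixing must come before heating and sampling — 2 steps forced after it.
Everything else can be placed before mixing in some valid order, so mixing can sit as late as position 8 − 2 = 6.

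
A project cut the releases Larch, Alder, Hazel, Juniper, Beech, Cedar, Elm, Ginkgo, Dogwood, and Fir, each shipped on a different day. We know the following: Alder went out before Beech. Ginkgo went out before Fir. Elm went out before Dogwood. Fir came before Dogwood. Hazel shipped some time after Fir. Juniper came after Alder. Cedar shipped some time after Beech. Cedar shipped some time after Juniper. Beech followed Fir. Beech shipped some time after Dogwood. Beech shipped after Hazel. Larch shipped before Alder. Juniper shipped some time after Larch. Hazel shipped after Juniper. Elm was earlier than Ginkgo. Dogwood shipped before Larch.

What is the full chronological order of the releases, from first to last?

Elm, Ginkgo, Fir, Dogwood, Larch, Alder, Juniper, Hazel, Beech, Cedar

The constraints fix every adjacent pair, so only one ordering works:
Elm → Ginkgo → Fir → Dogwood → Larch → Alder → Juniper → Hazel → Beech → Cedar.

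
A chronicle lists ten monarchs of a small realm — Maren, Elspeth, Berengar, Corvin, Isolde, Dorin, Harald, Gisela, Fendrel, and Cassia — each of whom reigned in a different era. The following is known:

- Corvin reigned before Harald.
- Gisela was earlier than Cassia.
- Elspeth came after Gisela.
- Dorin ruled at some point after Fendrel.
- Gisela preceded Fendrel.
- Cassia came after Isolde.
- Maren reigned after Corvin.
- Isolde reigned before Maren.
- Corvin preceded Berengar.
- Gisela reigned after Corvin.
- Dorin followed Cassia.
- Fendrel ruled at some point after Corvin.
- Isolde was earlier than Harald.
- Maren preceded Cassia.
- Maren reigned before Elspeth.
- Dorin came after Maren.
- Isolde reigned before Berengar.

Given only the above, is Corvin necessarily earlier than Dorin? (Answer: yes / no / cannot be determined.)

yes

Chain the constraints: Corvin → Fendrel → Dorin. Each link is directly stated, so Corvin comes before Dorin.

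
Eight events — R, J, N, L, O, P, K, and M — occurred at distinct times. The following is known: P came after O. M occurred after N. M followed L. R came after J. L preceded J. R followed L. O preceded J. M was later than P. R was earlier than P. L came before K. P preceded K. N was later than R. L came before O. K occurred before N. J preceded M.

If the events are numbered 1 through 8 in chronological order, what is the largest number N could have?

N must come before M — 1 event forced after it.
Everything else can be placed before N in some valid order, so N can sit as late as position 8 − 1 = 7.

7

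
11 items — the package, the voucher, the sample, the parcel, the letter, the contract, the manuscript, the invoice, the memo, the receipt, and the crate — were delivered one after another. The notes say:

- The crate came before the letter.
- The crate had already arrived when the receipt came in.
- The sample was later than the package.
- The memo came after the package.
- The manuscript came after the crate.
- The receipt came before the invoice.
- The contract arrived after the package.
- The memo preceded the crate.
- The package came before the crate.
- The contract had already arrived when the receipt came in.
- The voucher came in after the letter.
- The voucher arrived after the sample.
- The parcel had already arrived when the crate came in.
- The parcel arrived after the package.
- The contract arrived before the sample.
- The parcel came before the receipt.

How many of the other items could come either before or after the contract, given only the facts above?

Forced before the contract: the package; forced after the contract: the invoice, the receipt, the sample, and the voucher.
That leaves the crate, the letter, the manuscript, the memo, and the parcel with no forced order relative to the contract — 5.

5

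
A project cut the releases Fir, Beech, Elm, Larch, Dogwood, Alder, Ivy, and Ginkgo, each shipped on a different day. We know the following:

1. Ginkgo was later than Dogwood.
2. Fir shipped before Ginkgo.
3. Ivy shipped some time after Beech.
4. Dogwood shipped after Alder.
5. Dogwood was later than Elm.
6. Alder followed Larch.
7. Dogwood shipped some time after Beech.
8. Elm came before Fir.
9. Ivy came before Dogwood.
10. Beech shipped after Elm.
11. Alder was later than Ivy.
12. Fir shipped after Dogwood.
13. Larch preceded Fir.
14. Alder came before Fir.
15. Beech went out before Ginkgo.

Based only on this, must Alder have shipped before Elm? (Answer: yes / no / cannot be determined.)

no

Tracing the constraints gives Elm → Beech → Ivy → Alder, so Elm must come before Alder.
That means Alder cannot be before Elm.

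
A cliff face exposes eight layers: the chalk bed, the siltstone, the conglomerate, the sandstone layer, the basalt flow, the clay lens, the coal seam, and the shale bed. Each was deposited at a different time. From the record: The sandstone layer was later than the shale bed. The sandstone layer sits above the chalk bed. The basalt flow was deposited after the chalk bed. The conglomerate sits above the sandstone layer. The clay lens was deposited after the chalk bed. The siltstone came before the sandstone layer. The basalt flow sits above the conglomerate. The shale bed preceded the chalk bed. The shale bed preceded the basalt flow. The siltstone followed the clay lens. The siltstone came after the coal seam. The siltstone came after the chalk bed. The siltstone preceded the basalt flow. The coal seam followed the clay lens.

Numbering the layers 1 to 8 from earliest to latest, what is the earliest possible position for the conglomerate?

7

The chalk bed, the clay lens, the coal seam, the sandstone layer, the shale bed, and the siltstone must all come before the conglomerate — 6 forced predecessors.
Nothing else is forced ahead of the conglomerate, so its earliest slot is position 6 + 1 = 7.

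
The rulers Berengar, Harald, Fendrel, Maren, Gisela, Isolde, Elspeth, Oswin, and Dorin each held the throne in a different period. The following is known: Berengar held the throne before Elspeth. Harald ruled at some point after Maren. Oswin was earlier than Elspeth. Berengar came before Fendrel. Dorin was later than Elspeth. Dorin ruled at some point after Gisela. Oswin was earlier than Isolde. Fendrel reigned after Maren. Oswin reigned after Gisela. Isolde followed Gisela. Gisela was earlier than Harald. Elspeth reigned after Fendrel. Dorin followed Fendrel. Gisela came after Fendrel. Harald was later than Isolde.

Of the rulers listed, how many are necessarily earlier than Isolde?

5

Directly stated before Isolde: Gisela and Oswin.
Berengar reaches Isolde via Berengar → Fendrel → Gisela → Isolde.
Fendrel reaches Isolde via Fendrel → Gisela → Isolde.
Maren reaches Isolde via Maren → Fendrel → Gisela → Isolde.
No chain forces Dorin (or any of the others) ahead of Isolde.
That's Berengar, Fendrel, Gisela, Maren, and Oswin — 5 in all.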